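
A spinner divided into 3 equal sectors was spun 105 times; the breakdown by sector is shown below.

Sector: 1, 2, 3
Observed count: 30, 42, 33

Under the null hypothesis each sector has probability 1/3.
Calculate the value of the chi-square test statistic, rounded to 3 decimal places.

Under H₀ each category has probability 1/3, so each expected count is 105/3 = 35.
1: (30 − 35)²/35 = 25/35 = 0.7143
2: (42 − 35)²/35 = 49/35 = 1.4000
3: (33 − 35)²/35 = 4/35 = 0.1143
Sum = 2.229

2.229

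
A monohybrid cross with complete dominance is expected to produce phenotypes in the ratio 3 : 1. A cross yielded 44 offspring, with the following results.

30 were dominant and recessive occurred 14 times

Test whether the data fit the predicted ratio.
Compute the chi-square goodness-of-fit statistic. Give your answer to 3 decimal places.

1.091

Ratio total = 4. Expected counts: 44×3/4 = 33, 44×1/4 = 11.
χ² = (30−33)²/33 + (14−11)²/11
   = 0.2727 + 0.8182
Sum = 1.091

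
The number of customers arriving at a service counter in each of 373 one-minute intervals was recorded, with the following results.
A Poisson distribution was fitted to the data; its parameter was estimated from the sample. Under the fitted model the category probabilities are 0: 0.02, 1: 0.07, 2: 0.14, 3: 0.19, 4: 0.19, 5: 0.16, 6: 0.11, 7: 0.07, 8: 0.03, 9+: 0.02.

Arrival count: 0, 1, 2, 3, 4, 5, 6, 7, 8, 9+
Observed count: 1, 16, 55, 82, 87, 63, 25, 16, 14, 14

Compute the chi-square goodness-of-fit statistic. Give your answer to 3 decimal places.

Expected counts E_i = n·p_i: 373×0.02 = 7.46, 373×0.07 = 26.11, 373×0.14 = 52.22, 373×0.19 = 70.87, 373×0.19 = 70.87, 373×0.16 = 59.68, 373×0.11 = 41.03, 373×0.07 = 26.11, 373×0.03 = 11.19, 373×0.02 = 7.46.
cat         O        E   (O−E)²/E
0           1     7.46     5.5940
1          16    26.11     3.9147
2          55    52.22     0.1480
3          82    70.87     1.7479
4          87    70.87     3.6712
5          63    59.68     0.1847
6          25    41.03     6.2628
7          16    26.11     3.9147
8          14    11.19     0.7056
9+         14     7.46     5.7335
Sum = 31.877

31.877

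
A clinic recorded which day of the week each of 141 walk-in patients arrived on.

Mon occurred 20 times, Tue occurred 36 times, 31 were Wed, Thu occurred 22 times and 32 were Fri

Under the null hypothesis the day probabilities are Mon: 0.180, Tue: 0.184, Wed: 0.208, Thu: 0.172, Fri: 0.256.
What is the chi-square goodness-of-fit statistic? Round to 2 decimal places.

5.81

Expected counts E_i = n·p_i: 141×0.180 = 25.38, 141×0.184 = 25.944, 141×0.208 = 29.328, 141×0.172 = 24.252, 141×0.256 = 36.096.
χ² = (20−25.38)²/25.38 + (36−25.944)²/25.944 + (31−29.328)²/29.328 + (22−24.252)²/24.252 + (32−36.096)²/36.096
   = 1.140 + 3.898 + 0.095 + 0.209 + 0.465
Sum = 5.81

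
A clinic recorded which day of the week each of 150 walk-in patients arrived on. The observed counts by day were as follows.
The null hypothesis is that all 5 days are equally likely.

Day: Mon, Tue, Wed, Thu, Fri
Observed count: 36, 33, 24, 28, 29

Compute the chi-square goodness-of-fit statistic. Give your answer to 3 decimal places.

Under H₀ each category has probability 1/5, so each expected count is 150/5 = 30.
Mon: (36 − 30)²/30 = 36/30 = 1.2000
Tue: (33 − 30)²/30 = 9/30 = 0.3000
Wed: (24 − 30)²/30 = 36/30 = 1.2000
Thu: (28 − 30)²/30 = 4/30 = 0.1333
Fri: (29 − 30)²/30 = 1/30 = 0.0333
Sum = 2.867

2.867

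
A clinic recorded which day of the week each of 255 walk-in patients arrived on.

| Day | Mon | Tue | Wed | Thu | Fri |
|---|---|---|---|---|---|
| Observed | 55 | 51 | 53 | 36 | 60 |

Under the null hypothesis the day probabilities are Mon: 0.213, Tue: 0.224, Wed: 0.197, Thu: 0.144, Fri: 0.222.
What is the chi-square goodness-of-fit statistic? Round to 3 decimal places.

1.034

Expected counts E_i = n·p_i: 255×0.213 = 54.315, 255×0.224 = 57.12, 255×0.197 = 50.235, 255×0.144 = 36.72, 255×0.222 = 56.61.
cat         O        E   (O−E)²/E
Mon        55   54.315     0.0086
Tue        51    57.12     0.6557
Wed        53   50.235     0.1522
Thu        36    36.72     0.0141
Fri        60    56.61     0.2030
Sum = 1.034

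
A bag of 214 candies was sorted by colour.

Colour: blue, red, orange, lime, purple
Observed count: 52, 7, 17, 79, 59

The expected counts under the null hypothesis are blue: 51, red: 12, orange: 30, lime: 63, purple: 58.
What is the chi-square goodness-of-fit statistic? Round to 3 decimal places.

11.817

cat         O        E   (O−E)²/E
blue       52       51     0.0196
red         7       12     2.0833
orange     17       30     5.6333
lime       79       63     4.0635
purple     59       58     0.0172
Sum = 11.817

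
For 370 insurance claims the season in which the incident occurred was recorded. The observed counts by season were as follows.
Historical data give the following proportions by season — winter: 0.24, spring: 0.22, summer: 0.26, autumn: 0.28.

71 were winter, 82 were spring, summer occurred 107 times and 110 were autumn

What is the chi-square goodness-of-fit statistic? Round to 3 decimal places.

5.180

Expected counts E_i = n·p_i: 370×0.24 = 88.8, 370×0.22 = 81.4, 370×0.26 = 96.2, 370×0.28 = 103.6.
χ² = (71−88.8)²/88.8 + (82−81.4)²/81.4 + (107−96.2)²/96.2 + (110−103.6)²/103.6
   = 3.5680 + 0.0044 + 1.2125 + 0.3954
Sum = 5.180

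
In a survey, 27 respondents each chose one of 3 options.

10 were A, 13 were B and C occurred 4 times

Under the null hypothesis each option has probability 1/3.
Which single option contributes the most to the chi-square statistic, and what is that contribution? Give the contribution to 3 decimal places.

C, 2.778

Expected count for each of the 3 categories: 27/3 = 9.
A: (10 − 9)²/9 = 1/9 = 0.1111
B: (13 − 9)²/9 = 16/9 = 1.7778
C: (4 − 9)²/9 = 25/9 = 2.7778
The largest term is for C: 2.778.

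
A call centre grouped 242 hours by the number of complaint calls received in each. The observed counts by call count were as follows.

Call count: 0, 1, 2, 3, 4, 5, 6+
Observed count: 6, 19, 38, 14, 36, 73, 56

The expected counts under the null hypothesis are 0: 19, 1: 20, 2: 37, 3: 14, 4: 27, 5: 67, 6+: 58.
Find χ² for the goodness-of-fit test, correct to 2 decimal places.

12.58

0: (6 − 19)²/19 = 169/19 = 8.895
1: (19 − 20)²/20 = 1/20 = 0.050
2: (38 − 37)²/37 = 1/37 = 0.027
3: (14 − 14)²/14 = 0/14 = 0.000
4: (36 − 27)²/27 = 81/27 = 3.000
5: (73 − 67)²/67 = 36/67 = 0.537
6+: (56 − 58)²/58 = 4/58 = 0.069
Sum = 12.58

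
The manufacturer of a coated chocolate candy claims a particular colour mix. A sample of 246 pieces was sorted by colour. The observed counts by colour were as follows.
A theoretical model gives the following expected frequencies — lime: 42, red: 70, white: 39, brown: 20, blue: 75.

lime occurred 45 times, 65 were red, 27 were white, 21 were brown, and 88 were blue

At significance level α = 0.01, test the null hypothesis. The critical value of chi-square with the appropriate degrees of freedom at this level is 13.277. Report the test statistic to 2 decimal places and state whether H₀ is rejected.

6.57; do not reject

χ² = (45−42)²/42 + (65−70)²/70 + (27−39)²/39 + (21−20)²/20 + (88−75)²/75
   = 0.214 + 0.357 + 3.692 + 0.050 + 2.253
Sum = 6.57
df = 4. Since 6.57 < 13.277, we do not reject H₀.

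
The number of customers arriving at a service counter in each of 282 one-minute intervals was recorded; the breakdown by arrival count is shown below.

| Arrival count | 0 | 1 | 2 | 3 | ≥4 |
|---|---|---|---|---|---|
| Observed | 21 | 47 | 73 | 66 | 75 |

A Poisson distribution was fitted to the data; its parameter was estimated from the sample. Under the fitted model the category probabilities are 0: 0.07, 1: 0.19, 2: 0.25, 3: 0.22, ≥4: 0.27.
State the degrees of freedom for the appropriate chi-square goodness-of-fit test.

3

There are k = 5 categories and 1 parameter estimated from the data, so df = 5 − 1 − 1 = 3.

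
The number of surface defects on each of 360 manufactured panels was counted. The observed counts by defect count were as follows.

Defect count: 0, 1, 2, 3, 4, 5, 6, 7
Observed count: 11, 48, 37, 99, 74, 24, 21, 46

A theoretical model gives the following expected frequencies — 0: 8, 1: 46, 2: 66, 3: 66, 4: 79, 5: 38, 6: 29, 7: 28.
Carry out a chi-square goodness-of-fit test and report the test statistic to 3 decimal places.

χ² = (11−8)²/8 + (48−46)²/46 + (37−66)²/66 + (99−66)²/66 + (74−79)²/79 + (24−38)²/38 + (21−29)²/29 + (46−28)²/28
   = 1.1250 + 0.0870 + 12.7424 + 16.5000 + 0.3165 + 5.1579 + 2.2069 + 11.5714
Sum = 49.707

49.707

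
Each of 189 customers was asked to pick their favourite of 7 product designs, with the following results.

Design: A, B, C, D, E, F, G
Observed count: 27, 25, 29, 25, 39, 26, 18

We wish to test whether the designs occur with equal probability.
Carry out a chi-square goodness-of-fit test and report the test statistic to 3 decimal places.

8.815

Under H₀ each category has probability 1/7, so each expected count is 189/7 = 27.
cat         O        E   (O−E)²/E
A          27       27     0.0000
B          25       27     0.1481
C          29       27     0.1481
D          25       27     0.1481
E          39       27     5.3333
F          26       27     0.0370
G          18       27     3.0000
Sum = 8.815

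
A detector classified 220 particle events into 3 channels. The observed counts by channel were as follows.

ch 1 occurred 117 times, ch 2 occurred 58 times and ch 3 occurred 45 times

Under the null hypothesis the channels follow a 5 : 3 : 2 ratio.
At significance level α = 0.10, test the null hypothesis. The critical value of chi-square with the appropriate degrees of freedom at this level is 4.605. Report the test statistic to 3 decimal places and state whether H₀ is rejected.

1.438; do not reject

Ratio total = 10. Expected counts: 220×5/10 = 110, 220×3/10 = 66, 220×2/10 = 44.
ch 1: (117 − 110)²/110 = 49/110 = 0.4455
ch 2: (58 − 66)²/66 = 64/66 = 0.9697
ch 3: (45 − 44)²/44 = 1/44 = 0.0227
Sum = 1.438
df = 2. Since 1.438 < 4.605, we do not reject H₀.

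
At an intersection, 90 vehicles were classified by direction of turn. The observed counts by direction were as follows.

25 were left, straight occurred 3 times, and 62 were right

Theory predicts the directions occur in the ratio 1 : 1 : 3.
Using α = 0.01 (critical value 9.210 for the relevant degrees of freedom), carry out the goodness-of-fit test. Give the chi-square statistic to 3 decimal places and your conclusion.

Ratio total = 5. Expected counts: 90×1/5 = 18, 90×1/5 = 18, 90×3/5 = 54.
χ² = (25−18)²/18 + (3−18)²/18 + (62−54)²/54
   = 2.7222 + 12.5000 + 1.1852
Sum = 16.407
df = 2. Since 16.407 > 9.210, we reject H₀.

16.407; reject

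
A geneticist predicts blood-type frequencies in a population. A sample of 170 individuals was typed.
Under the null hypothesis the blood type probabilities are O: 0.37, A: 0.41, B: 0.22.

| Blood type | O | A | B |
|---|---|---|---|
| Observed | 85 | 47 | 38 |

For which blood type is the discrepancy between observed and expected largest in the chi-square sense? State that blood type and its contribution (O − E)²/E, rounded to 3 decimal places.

Expected counts E_i = n·p_i: 170×0.37 = 62.9, 170×0.41 = 69.7, 170×0.22 = 37.4.
cat         O        E   (O−E)²/E
O          85     62.9     7.7649
A          47     69.7     7.3930
B          38     37.4     0.0096
The largest term is for O: 7.765.

O, 7.765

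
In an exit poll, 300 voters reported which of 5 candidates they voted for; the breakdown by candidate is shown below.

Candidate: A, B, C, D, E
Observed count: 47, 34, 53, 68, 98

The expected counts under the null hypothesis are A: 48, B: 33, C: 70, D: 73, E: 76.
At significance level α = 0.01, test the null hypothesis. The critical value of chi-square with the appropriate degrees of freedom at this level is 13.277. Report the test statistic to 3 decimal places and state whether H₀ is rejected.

10.891; do not reject

A: (47 − 48)²/48 = 1/48 = 0.0208
B: (34 − 33)²/33 = 1/33 = 0.0303
C: (53 − 70)²/70 = 289/70 = 4.1286
D: (68 − 73)²/73 = 25/73 = 0.3425
E: (98 − 76)²/76 = 484/76 = 6.3684
Sum = 10.891
df = 4. Since 10.891 < 13.277, we do not reject H₀.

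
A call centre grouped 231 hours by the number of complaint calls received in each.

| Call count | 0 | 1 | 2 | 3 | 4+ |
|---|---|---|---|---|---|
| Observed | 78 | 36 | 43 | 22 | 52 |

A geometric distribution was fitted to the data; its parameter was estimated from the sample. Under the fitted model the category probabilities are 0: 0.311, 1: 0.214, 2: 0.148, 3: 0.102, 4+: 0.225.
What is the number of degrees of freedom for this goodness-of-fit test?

There are k = 5 categories and 1 parameter estimated from the data, so df = 5 − 1 − 1 = 3.

3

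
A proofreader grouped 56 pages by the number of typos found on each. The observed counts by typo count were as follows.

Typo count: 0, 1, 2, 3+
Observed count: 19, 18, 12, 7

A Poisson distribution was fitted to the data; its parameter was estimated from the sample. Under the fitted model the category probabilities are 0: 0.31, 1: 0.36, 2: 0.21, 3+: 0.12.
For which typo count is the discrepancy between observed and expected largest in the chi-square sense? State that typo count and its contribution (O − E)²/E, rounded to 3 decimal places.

Expected counts E_i = n·p_i: 56×0.31 = 17.36, 56×0.36 = 20.16, 56×0.21 = 11.76, 56×0.12 = 6.72.
0: (19 − 17.36)²/17.36 = 2.6896/17.36 = 0.1549
1: (18 − 20.16)²/20.16 = 4.6656/20.16 = 0.2314
2: (12 − 11.76)²/11.76 = 0.0576/11.76 = 0.0049
3+: (7 − 6.72)²/6.72 = 0.0784/6.72 = 0.0117
The largest term is for 1: 0.231.

1, 0.231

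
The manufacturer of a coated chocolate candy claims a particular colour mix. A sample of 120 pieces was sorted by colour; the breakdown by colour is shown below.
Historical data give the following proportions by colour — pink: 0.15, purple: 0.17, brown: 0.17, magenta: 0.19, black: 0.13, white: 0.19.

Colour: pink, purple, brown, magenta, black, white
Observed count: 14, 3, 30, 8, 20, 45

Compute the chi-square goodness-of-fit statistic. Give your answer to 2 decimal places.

Expected counts E_i = n·p_i: 120×0.15 = 18, 120×0.17 = 20.4, 120×0.17 = 20.4, 120×0.19 = 22.8, 120×0.13 = 15.6, 120×0.19 = 22.8.
cat          O        E   (O−E)²/E
pink        14       18      0.889
purple       3     20.4     14.841
brown       30     20.4      4.518
magenta      8     22.8      9.607
black       20     15.6      1.241
white       45     22.8     21.616
Sum = 52.71

52.71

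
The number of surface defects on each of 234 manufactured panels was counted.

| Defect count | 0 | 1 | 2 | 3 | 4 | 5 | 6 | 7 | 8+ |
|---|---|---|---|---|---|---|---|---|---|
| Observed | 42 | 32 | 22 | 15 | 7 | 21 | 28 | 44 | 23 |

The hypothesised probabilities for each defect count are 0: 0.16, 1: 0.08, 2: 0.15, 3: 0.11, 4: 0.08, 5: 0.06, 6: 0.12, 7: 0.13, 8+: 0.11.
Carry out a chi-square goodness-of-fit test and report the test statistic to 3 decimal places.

Expected counts E_i = n·p_i: 234×0.16 = 37.44, 234×0.08 = 18.72, 234×0.15 = 35.1, 234×0.11 = 25.74, 234×0.08 = 18.72, 234×0.06 = 14.04, 234×0.12 = 28.08, 234×0.13 = 30.42, 234×0.11 = 25.74.
0: (42 − 37.44)²/37.44 = 20.7936/37.44 = 0.5554
1: (32 − 18.72)²/18.72 = 176.3584/18.72 = 9.4209
2: (22 − 35.1)²/35.1 = 171.61/35.1 = 4.8892
3: (15 − 25.74)²/25.74 = 115.3476/25.74 = 4.4813
4: (7 − 18.72)²/18.72 = 137.3584/18.72 = 7.3375
5: (21 − 14.04)²/14.04 = 48.4416/14.04 = 3.4503
6: (28 − 28.08)²/28.08 = 0.0064/28.08 = 0.0002
7: (44 − 30.42)²/30.42 = 184.4164/30.42 = 6.0623
8+: (23 − 25.74)²/25.74 = 7.5076/25.74 = 0.2917
Sum = 36.489

36.489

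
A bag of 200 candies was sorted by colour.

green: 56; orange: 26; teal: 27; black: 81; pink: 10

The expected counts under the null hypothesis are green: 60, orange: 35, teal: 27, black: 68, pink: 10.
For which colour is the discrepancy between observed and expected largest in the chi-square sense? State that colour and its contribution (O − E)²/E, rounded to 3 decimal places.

black, 2.485

green: (56 − 60)²/60 = 16/60 = 0.2667
orange: (26 − 35)²/35 = 81/35 = 2.3143
teal: (27 − 27)²/27 = 0/27 = 0.0000
black: (81 − 68)²/68 = 169/68 = 2.4853
pink: (10 − 10)²/10 = 0/10 = 0.0000
The largest term is for black: 2.485.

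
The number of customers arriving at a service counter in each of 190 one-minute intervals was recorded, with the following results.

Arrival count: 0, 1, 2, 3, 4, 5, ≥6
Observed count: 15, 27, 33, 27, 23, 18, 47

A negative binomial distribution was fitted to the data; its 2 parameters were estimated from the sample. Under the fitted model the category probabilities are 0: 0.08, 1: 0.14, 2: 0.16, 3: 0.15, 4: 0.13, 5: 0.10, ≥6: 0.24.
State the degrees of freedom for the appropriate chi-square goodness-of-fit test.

There are k = 7 categories and 2 parameters estimated from the data, so df = 7 − 1 − 2 = 4.

4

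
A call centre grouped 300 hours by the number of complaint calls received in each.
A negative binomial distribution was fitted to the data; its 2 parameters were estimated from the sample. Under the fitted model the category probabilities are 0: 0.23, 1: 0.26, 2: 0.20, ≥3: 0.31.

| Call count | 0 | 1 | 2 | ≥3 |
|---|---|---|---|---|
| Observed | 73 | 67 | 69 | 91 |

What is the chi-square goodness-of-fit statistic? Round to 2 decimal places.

Expected counts E_i = n·p_i: 300×0.23 = 69, 300×0.26 = 78, 300×0.20 = 60, 300×0.31 = 93.
0: (73 − 69)²/69 = 16/69 = 0.232
1: (67 − 78)²/78 = 121/78 = 1.551
2: (69 − 60)²/60 = 81/60 = 1.350
≥3: (91 − 93)²/93 = 4/93 = 0.043
Sum = 3.18

3.18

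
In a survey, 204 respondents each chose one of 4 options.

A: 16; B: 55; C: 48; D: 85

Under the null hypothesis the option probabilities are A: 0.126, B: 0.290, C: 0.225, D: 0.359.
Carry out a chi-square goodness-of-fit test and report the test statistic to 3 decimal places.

Expected counts E_i = n·p_i: 204×0.126 = 25.704, 204×0.290 = 59.16, 204×0.225 = 45.9, 204×0.359 = 73.236.
χ² = (16−25.704)²/25.704 + (55−59.16)²/59.16 + (48−45.9)²/45.9 + (85−73.236)²/73.236
   = 3.6635 + 0.2925 + 0.0961 + 1.8897
Sum = 5.942

5.942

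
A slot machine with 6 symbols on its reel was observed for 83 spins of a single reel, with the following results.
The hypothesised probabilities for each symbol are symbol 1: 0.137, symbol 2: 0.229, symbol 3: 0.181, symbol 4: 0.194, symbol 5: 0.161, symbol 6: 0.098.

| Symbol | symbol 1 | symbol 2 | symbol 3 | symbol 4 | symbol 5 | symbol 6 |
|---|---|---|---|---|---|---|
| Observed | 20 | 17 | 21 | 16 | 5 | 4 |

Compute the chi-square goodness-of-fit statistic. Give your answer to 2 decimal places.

Expected counts E_i = n·p_i: 83×0.137 = 11.371, 83×0.229 = 19.007, 83×0.181 = 15.023, 83×0.194 = 16.102, 83×0.161 = 13.363, 83×0.098 = 8.134.
symbol 1: (20 − 11.371)²/11.371 = 74.459641/11.371 = 6.548
symbol 2: (17 − 19.007)²/19.007 = 4.028049/19.007 = 0.212
symbol 3: (21 − 15.023)²/15.023 = 35.724529/15.023 = 2.378
symbol 4: (16 − 16.102)²/16.102 = 0.010404/16.102 = 0.001
symbol 5: (5 − 13.363)²/13.363 = 69.939769/13.363 = 5.234
symbol 6: (4 − 8.134)²/8.134 = 17.089956/8.134 = 2.101
Sum = 16.47

16.47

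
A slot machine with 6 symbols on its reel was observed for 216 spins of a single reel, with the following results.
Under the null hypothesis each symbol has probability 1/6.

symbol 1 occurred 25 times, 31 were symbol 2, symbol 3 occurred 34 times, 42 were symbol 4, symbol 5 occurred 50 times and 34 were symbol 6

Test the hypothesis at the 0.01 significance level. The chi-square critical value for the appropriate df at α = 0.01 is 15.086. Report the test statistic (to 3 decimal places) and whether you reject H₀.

10.722; do not reject

Under H₀ each category has probability 1/6, so each expected count is 216/6 = 36.
χ² = (25−36)²/36 + (31−36)²/36 + (34−36)²/36 + (42−36)²/36 + (50−36)²/36 + (34−36)²/36
   = 3.3611 + 0.6944 + 0.1111 + 1.0000 + 5.4444 + 0.1111
Sum = 10.722
df = 5. Since 10.722 < 15.086, we do not reject H₀.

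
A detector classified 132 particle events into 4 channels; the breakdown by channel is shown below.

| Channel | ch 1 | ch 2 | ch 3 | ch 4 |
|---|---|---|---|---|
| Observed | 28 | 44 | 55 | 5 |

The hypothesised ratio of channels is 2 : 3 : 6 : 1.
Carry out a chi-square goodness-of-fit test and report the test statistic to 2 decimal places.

Ratio total = 12. Expected counts: 132×2/12 = 22, 132×3/12 = 33, 132×6/12 = 66, 132×1/12 = 11.
ch 1: (28 − 22)²/22 = 36/22 = 1.636
ch 2: (44 − 33)²/33 = 121/33 = 3.667
ch 3: (55 − 66)²/66 = 121/66 = 1.833
ch 4: (5 − 11)²/11 = 36/11 = 3.273
Sum = 10.41

10.41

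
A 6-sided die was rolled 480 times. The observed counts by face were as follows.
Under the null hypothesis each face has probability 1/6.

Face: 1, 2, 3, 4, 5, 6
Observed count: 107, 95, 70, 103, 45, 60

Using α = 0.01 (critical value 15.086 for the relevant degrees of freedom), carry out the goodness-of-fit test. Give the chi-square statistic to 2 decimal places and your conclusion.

40.10; reject

Under H₀ each category has probability 1/6, so each expected count is 480/6 = 80.
1: (107 − 80)²/80 = 729/80 = 9.113
2: (95 − 80)²/80 = 225/80 = 2.813
3: (70 − 80)²/80 = 100/80 = 1.250
4: (103 − 80)²/80 = 529/80 = 6.613
5: (45 − 80)²/80 = 1225/80 = 15.313
6: (60 − 80)²/80 = 400/80 = 5.000
Sum = 40.10
df = 5. Since 40.10 > 15.086, we reject H₀.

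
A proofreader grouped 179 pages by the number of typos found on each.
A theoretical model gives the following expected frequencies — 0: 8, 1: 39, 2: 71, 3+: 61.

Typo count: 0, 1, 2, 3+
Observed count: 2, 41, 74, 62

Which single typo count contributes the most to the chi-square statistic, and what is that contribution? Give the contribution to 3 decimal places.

0, 4.500

0: (2 − 8)²/8 = 36/8 = 4.5000
1: (41 − 39)²/39 = 4/39 = 0.1026
2: (74 − 71)²/71 = 9/71 = 0.1268
3+: (62 − 61)²/61 = 1/61 = 0.0164
The largest term is for 0: 4.500.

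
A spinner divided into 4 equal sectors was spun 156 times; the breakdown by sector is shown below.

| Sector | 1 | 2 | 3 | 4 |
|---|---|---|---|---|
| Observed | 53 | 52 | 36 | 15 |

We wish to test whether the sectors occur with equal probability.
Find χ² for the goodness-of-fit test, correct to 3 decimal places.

Under H₀ each category has probability 1/4, so each expected count is 156/4 = 39.
cat         O        E   (O−E)²/E
1          53       39     5.0256
2          52       39     4.3333
3          36       39     0.2308
4          15       39    14.7692
Sum = 24.359

24.359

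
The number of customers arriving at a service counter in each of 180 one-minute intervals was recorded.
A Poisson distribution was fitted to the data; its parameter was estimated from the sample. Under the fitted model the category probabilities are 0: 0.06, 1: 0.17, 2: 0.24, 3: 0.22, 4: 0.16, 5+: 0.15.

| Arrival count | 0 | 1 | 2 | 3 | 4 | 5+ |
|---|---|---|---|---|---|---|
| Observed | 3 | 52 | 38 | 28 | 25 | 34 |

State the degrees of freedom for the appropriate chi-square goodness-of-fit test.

4

There are k = 6 categories and 1 parameter estimated from the data, so df = 6 − 1 − 1 = 4.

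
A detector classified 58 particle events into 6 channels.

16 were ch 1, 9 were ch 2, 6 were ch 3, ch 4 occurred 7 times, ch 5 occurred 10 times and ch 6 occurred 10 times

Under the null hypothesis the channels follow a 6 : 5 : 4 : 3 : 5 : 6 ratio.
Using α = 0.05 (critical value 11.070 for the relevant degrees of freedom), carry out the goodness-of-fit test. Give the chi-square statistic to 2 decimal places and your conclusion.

Ratio total = 29. Expected counts: 58×6/29 = 12, 58×5/29 = 10, 58×4/29 = 8, 58×3/29 = 6, 58×5/29 = 10, 58×6/29 = 12.
χ² = (16−12)²/12 + (9−10)²/10 + (6−8)²/8 + (7−6)²/6 + (10−10)²/10 + (10−12)²/12
   = 1.333 + 0.100 + 0.500 + 0.167 + 0.000 + 0.333
Sum = 2.43
df = 5. Since 2.43 < 11.070, we do not reject H₀.

2.43; do not reject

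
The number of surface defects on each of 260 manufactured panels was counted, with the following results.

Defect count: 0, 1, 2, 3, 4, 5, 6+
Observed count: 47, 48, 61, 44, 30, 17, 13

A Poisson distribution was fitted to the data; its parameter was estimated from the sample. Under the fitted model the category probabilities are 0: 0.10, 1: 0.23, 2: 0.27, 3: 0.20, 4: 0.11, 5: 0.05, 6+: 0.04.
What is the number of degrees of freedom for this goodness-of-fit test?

There are k = 7 categories and 1 parameter estimated from the data, so df = 7 − 1 − 1 = 5.

5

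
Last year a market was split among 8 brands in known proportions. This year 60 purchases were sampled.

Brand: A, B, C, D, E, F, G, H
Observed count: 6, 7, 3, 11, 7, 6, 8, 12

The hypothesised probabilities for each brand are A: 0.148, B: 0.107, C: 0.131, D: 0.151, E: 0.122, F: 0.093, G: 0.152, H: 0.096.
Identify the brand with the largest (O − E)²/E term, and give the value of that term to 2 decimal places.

H, 6.76

Expected counts E_i = n·p_i: 60×0.148 = 8.88, 60×0.107 = 6.42, 60×0.131 = 7.86, 60×0.151 = 9.06, 60×0.122 = 7.32, 60×0.093 = 5.58, 60×0.152 = 9.12, 60×0.096 = 5.76.
A: (6 − 8.88)²/8.88 = 8.2944/8.88 = 0.934
B: (7 − 6.42)²/6.42 = 0.3364/6.42 = 0.052
C: (3 − 7.86)²/7.86 = 23.6196/7.86 = 3.005
D: (11 − 9.06)²/9.06 = 3.7636/9.06 = 0.415
E: (7 − 7.32)²/7.32 = 0.1024/7.32 = 0.014
F: (6 − 5.58)²/5.58 = 0.1764/5.58 = 0.032
G: (8 − 9.12)²/9.12 = 1.2544/9.12 = 0.138
H: (12 − 5.76)²/5.76 = 38.9376/5.76 = 6.760
The largest term is for H: 6.76.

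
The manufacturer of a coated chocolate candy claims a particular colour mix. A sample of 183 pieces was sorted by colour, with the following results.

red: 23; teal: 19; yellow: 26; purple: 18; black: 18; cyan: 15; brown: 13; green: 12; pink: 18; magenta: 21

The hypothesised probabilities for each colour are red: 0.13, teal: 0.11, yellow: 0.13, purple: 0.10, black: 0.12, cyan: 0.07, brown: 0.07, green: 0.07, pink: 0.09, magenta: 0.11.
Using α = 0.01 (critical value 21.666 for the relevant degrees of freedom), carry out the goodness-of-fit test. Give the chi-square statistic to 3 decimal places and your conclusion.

Expected counts E_i = n·p_i: 183×0.13 = 23.79, 183×0.11 = 20.13, 183×0.13 = 23.79, 183×0.10 = 18.3, 183×0.12 = 21.96, 183×0.07 = 12.81, 183×0.07 = 12.81, 183×0.07 = 12.81, 183×0.09 = 16.47, 183×0.11 = 20.13.
red: (23 − 23.79)²/23.79 = 0.6241/23.79 = 0.0262
teal: (19 − 20.13)²/20.13 = 1.2769/20.13 = 0.0634
yellow: (26 − 23.79)²/23.79 = 4.8841/23.79 = 0.2053
purple: (18 − 18.3)²/18.3 = 0.09/18.3 = 0.0049
black: (18 − 21.96)²/21.96 = 15.6816/21.96 = 0.7141
cyan: (15 − 12.81)²/12.81 = 4.7961/12.81 = 0.3744
brown: (13 − 12.81)²/12.81 = 0.0361/12.81 = 0.0028
green: (12 − 12.81)²/12.81 = 0.6561/12.81 = 0.0512
pink: (18 − 16.47)²/16.47 = 2.3409/16.47 = 0.1421
magenta: (21 − 20.13)²/20.13 = 0.7569/20.13 = 0.0376
Sum = 1.622
df = 9. Since 1.622 < 21.666, we do not reject H₀.

1.622; do not reject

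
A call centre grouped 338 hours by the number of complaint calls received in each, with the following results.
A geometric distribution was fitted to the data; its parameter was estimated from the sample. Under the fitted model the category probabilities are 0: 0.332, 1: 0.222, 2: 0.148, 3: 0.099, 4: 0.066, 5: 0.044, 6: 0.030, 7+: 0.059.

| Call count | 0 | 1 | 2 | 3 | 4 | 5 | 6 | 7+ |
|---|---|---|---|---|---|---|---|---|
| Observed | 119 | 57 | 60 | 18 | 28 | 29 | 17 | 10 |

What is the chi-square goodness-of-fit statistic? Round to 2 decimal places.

38.35

Expected counts E_i = n·p_i: 338×0.332 = 112.216, 338×0.222 = 75.036, 338×0.148 = 50.024, 338×0.099 = 33.462, 338×0.066 = 22.308, 338×0.044 = 14.872, 338×0.030 = 10.14, 338×0.059 = 19.942.
χ² = (119−112.216)²/112.216 + (57−75.036)²/75.036 + (60−50.024)²/50.024 + (18−33.462)²/33.462 + (28−22.308)²/22.308 + (29−14.872)²/14.872 + (17−10.14)²/10.14 + (10−19.942)²/19.942
   = 0.410 + 4.335 + 1.989 + 7.145 + 1.452 + 13.421 + 4.641 + 4.957
Sum = 38.35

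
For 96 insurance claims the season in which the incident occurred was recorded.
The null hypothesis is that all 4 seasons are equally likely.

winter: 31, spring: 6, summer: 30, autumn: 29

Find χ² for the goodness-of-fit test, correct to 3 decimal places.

Under H₀ each category has probability 1/4, so each expected count is 96/4 = 24.
χ² = (31−24)²/24 + (6−24)²/24 + (30−24)²/24 + (29−24)²/24
   = 2.0417 + 13.5000 + 1.5000 + 1.0417
Sum = 18.083

18.083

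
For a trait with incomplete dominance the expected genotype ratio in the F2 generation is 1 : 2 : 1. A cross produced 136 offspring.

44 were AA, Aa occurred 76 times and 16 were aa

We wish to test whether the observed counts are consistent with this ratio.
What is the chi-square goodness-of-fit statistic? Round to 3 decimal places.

13.412

Ratio total = 4. Expected counts: 136×1/4 = 34, 136×2/4 = 68, 136×1/4 = 34.
cat         O        E   (O−E)²/E
AA         44       34     2.9412
Aa         76       68     0.9412
aa         16       34     9.5294
Sum = 13.412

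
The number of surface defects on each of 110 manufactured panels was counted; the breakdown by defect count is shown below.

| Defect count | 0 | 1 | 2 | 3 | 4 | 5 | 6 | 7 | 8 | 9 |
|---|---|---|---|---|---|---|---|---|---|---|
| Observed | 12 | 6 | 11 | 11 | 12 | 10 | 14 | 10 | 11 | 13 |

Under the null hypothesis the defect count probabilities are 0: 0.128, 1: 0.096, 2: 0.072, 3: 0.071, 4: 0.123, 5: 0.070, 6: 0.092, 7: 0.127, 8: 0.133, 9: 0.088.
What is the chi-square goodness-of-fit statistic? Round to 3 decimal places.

Expected counts E_i = n·p_i: 110×0.128 = 14.08, 110×0.096 = 10.56, 110×0.072 = 7.92, 110×0.071 = 7.81, 110×0.123 = 13.53, 110×0.070 = 7.7, 110×0.092 = 10.12, 110×0.127 = 13.97, 110×0.133 = 14.63, 110×0.088 = 9.68.
0: (12 − 14.08)²/14.08 = 4.3264/14.08 = 0.3073
1: (6 − 10.56)²/10.56 = 20.7936/10.56 = 1.9691
2: (11 − 7.92)²/7.92 = 9.4864/7.92 = 1.1978
3: (11 − 7.81)²/7.81 = 10.1761/7.81 = 1.3030
4: (12 − 13.53)²/13.53 = 2.3409/13.53 = 0.1730
5: (10 − 7.7)²/7.7 = 5.29/7.7 = 0.6870
6: (14 − 10.12)²/10.12 = 15.0544/10.12 = 1.4876
7: (10 − 13.97)²/13.97 = 15.7609/13.97 = 1.1282
8: (11 − 14.63)²/14.63 = 13.1769/14.63 = 0.9007
9: (13 − 9.68)²/9.68 = 11.0224/9.68 = 1.1387
Sum = 10.292

10.292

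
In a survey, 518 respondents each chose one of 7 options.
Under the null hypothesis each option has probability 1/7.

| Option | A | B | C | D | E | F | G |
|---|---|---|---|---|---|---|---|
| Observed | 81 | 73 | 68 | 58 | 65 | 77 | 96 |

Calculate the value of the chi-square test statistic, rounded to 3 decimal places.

Expected count for each of the 7 categories: 518/7 = 74.
A: (81 − 74)²/74 = 49/74 = 0.6622
B: (73 − 74)²/74 = 1/74 = 0.0135
C: (68 − 74)²/74 = 36/74 = 0.4865
D: (58 − 74)²/74 = 256/74 = 3.4595
E: (65 − 74)²/74 = 81/74 = 1.0946
F: (77 − 74)²/74 = 9/74 = 0.1216
G: (96 − 74)²/74 = 484/74 = 6.5405
Sum = 12.378

12.378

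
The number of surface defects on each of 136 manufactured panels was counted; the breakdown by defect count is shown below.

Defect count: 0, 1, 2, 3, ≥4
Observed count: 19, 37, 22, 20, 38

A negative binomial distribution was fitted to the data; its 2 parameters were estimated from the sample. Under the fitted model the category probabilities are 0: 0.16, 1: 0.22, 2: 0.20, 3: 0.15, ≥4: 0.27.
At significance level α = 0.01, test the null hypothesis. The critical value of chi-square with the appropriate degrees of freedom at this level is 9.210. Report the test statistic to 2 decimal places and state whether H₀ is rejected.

3.07; do not reject

Expected counts E_i = n·p_i: 136×0.16 = 21.76, 136×0.22 = 29.92, 136×0.20 = 27.2, 136×0.15 = 20.4, 136×0.27 = 36.72.
χ² = (19−21.76)²/21.76 + (37−29.92)²/29.92 + (22−27.2)²/27.2 + (20−20.4)²/20.4 + (38−36.72)²/36.72
   = 0.350 + 1.675 + 0.994 + 0.008 + 0.045
Sum = 3.07
df = 2. Since 3.07 < 9.210, we do not reject H₀.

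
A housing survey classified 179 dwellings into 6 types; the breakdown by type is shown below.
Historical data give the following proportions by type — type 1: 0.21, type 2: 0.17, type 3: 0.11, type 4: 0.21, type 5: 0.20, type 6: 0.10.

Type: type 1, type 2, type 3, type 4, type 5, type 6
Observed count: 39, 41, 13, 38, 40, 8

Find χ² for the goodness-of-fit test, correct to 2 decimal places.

Expected counts E_i = n·p_i: 179×0.21 = 37.59, 179×0.17 = 30.43, 179×0.11 = 19.69, 179×0.21 = 37.59, 179×0.20 = 35.8, 179×0.10 = 17.9.
χ² = (39−37.59)²/37.59 + (41−30.43)²/30.43 + (13−19.69)²/19.69 + (38−37.59)²/37.59 + (40−35.8)²/35.8 + (8−17.9)²/17.9
   = 0.053 + 3.672 + 2.273 + 0.004 + 0.493 + 5.475
Sum = 11.97

11.97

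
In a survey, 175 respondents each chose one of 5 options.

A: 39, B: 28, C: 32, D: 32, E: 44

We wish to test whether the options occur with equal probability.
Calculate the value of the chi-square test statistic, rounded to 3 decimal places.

4.686

Under H₀ each category has probability 1/5, so each expected count is 175/5 = 35.
cat         O        E   (O−E)²/E
A          39       35     0.4571
B          28       35     1.4000
C          32       35     0.2571
D          32       35     0.2571
E          44       35     2.3143
Sum = 4.686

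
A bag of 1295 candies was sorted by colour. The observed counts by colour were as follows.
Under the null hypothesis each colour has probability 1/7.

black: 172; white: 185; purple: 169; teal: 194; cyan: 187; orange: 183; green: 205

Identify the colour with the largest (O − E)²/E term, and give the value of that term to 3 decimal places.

green, 2.162

Under H₀ each category has probability 1/7, so each expected count is 1295/7 = 185.
black: (172 − 185)²/185 = 169/185 = 0.9135
white: (185 − 185)²/185 = 0/185 = 0.0000
purple: (169 − 185)²/185 = 256/185 = 1.3838
teal: (194 − 185)²/185 = 81/185 = 0.4378
cyan: (187 − 185)²/185 = 4/185 = 0.0216
orange: (183 − 185)²/185 = 4/185 = 0.0216
green: (205 − 185)²/185 = 400/185 = 2.1622
The largest term is for green: 2.162.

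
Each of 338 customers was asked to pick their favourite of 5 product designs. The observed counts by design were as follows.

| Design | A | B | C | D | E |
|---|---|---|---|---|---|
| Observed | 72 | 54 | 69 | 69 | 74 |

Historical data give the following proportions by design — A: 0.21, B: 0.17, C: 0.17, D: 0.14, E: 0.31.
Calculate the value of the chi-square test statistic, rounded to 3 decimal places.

21.515

Expected counts E_i = n·p_i: 338×0.21 = 70.98, 338×0.17 = 57.46, 338×0.17 = 57.46, 338×0.14 = 47.32, 338×0.31 = 104.78.
A: (72 − 70.98)²/70.98 = 1.0404/70.98 = 0.0147
B: (54 − 57.46)²/57.46 = 11.9716/57.46 = 0.2083
C: (69 − 57.46)²/57.46 = 133.1716/57.46 = 2.3176
D: (69 − 47.32)²/47.32 = 470.0224/47.32 = 9.9328
E: (74 − 104.78)²/104.78 = 947.4084/104.78 = 9.0419
Sum = 21.515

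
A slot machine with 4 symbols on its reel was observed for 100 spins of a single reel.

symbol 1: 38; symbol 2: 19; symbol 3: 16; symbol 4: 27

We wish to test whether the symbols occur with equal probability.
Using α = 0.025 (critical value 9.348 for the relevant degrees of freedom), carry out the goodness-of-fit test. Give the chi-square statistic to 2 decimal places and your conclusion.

Expected count for each of the 4 categories: 100/4 = 25.
cat           O        E   (O−E)²/E
symbol 1     38       25      6.760
symbol 2     19       25      1.440
symbol 3     16       25      3.240
symbol 4     27       25      0.160
Sum = 11.60
df = 3. Since 11.60 > 9.348, we reject H₀.

11.60; reject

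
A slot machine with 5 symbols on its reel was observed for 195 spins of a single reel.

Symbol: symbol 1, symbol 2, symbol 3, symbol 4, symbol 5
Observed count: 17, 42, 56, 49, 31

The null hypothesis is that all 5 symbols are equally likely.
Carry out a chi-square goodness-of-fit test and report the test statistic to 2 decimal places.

Expected count for each of the 5 categories: 195/5 = 39.
χ² = (17−39)²/39 + (42−39)²/39 + (56−39)²/39 + (49−39)²/39 + (31−39)²/39
   = 12.410 + 0.231 + 7.410 + 2.564 + 1.641
Sum = 24.26

24.26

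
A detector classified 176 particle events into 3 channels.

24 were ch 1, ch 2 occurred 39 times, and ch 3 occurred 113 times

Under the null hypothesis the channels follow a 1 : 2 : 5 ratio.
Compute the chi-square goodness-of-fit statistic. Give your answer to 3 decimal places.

Ratio total = 8. Expected counts: 176×1/8 = 22, 176×2/8 = 44, 176×5/8 = 110.
ch 1: (24 − 22)²/22 = 4/22 = 0.1818
ch 2: (39 − 44)²/44 = 25/44 = 0.5682
ch 3: (113 − 110)²/110 = 9/110 = 0.0818
Sum = 0.832

0.832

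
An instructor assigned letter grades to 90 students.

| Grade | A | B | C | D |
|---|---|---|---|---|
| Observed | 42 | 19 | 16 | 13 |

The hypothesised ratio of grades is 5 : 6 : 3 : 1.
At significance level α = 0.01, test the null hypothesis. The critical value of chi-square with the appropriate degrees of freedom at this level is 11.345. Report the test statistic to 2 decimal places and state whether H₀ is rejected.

21.22; reject

Ratio total = 15. Expected counts: 90×5/15 = 30, 90×6/15 = 36, 90×3/15 = 18, 90×1/15 = 6.
χ² = (42−30)²/30 + (19−36)²/36 + (16−18)²/18 + (13−6)²/6
   = 4.800 + 8.028 + 0.222 + 8.167
Sum = 21.22
df = 3. Since 21.22 > 11.345, we reject H₀.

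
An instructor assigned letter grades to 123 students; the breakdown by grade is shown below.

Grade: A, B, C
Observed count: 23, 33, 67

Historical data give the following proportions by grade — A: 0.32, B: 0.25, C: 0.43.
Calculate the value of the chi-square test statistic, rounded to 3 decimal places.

Expected counts E_i = n·p_i: 123×0.32 = 39.36, 123×0.25 = 30.75, 123×0.43 = 52.89.
A: (23 − 39.36)²/39.36 = 267.6496/39.36 = 6.8000
B: (33 − 30.75)²/30.75 = 5.0625/30.75 = 0.1646
C: (67 − 52.89)²/52.89 = 199.0921/52.89 = 3.7643
Sum = 10.729

10.729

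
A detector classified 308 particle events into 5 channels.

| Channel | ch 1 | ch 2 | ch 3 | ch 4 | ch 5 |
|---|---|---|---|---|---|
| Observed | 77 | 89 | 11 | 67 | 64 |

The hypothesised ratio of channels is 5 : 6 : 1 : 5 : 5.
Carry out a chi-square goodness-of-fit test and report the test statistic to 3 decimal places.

Ratio total = 22. Expected counts: 308×5/22 = 70, 308×6/22 = 84, 308×1/22 = 14, 308×5/22 = 70, 308×5/22 = 70.
ch 1: (77 − 70)²/70 = 49/70 = 0.7000
ch 2: (89 − 84)²/84 = 25/84 = 0.2976
ch 3: (11 − 14)²/14 = 9/14 = 0.6429
ch 4: (67 − 70)²/70 = 9/70 = 0.1286
ch 5: (64 − 70)²/70 = 36/70 = 0.5143
Sum = 2.283

2.283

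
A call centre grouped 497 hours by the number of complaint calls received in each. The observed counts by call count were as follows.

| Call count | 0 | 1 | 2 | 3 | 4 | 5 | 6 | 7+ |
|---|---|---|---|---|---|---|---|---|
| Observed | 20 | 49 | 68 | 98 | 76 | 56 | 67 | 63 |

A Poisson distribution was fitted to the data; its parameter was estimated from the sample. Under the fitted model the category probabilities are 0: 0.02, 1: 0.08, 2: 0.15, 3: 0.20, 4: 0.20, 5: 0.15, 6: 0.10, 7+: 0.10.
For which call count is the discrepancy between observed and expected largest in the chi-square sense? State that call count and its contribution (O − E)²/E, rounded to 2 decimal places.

0, 10.18

Expected counts E_i = n·p_i: 497×0.02 = 9.94, 497×0.08 = 39.76, 497×0.15 = 74.55, 497×0.20 = 99.4, 497×0.20 = 99.4, 497×0.15 = 74.55, 497×0.10 = 49.7, 497×0.10 = 49.7.
cat         O        E   (O−E)²/E
0          20     9.94     10.181
1          49    39.76      2.147
2          68    74.55      0.575
3          98     99.4      0.020
4          76     99.4      5.509
5          56    74.55      4.616
6          67     49.7      6.022
7+         63     49.7      3.559
The largest term is for 0: 10.18.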